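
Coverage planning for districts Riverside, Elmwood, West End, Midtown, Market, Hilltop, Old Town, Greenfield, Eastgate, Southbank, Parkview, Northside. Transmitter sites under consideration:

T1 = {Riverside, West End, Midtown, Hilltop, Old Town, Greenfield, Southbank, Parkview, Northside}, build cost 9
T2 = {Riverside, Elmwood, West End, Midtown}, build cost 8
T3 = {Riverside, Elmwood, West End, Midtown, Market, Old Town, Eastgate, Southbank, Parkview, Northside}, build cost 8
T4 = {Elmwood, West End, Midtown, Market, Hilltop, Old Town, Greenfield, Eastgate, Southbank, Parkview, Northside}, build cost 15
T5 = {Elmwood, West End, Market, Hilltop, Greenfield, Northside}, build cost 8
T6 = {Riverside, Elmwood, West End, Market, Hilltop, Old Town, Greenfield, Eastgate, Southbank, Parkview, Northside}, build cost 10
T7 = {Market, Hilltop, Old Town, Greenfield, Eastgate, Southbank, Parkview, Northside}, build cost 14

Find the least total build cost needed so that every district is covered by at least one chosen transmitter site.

16

T3, T5 cover every district at build cost 8 + 8 = 16.
Any cover uses at least 2 transmitter sites; among all covering selections none totals below 16.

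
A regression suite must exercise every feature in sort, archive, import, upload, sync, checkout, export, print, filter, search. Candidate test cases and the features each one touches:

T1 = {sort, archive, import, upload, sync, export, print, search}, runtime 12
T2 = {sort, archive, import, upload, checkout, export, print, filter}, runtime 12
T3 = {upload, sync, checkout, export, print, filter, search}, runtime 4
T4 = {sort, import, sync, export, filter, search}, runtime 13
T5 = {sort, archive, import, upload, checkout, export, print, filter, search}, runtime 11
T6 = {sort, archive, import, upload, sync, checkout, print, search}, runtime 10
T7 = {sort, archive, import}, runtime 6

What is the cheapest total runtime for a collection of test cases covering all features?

10

T3, T7 cover every feature at runtime 4 + 6 = 10.
Any cover uses at least 2 test cases; among all covering selections none totals below 10.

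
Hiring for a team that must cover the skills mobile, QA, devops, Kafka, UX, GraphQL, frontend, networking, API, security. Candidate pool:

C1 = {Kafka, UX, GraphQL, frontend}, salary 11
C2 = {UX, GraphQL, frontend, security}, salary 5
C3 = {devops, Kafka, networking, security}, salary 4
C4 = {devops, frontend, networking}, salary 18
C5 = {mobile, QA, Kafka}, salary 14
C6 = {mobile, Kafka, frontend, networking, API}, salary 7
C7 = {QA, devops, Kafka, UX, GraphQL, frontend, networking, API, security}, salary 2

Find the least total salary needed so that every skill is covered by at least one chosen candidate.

C6, C7 cover every skill at salary 7 + 2 = 9.
Any cover uses at least 2 candidates; among all covering selections none totals below 9.

9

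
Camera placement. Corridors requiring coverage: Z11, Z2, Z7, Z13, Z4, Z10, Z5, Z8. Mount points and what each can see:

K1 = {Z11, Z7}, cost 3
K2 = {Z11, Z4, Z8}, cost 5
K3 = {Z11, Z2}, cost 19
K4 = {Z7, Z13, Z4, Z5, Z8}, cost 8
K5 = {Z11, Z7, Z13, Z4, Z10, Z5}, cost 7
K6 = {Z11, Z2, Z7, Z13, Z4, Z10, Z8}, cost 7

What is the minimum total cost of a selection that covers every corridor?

K5, K6 cover every corridor at cost 7 + 7 = 14.
Any cover uses at least 2 camera mounts; among all covering selections none totals below 14.

14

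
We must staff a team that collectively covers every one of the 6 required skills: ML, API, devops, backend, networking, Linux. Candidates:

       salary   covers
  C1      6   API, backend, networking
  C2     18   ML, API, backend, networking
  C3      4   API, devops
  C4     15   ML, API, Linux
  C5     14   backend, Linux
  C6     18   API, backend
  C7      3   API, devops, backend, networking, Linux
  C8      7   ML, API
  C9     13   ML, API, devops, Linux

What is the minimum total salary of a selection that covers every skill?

10

C7, C8 cover every skill at salary 3 + 7 = 10.
Any cover uses at least 2 candidates; among all covering selections none totals below 10.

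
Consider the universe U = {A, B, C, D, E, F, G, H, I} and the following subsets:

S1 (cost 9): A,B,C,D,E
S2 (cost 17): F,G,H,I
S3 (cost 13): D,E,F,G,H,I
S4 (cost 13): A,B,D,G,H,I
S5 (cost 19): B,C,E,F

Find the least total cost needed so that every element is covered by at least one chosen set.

22

S1, S3 cover every element at cost 9 + 13 = 22.
Any cover uses at least 2 sets; among all covering selections none totals below 22.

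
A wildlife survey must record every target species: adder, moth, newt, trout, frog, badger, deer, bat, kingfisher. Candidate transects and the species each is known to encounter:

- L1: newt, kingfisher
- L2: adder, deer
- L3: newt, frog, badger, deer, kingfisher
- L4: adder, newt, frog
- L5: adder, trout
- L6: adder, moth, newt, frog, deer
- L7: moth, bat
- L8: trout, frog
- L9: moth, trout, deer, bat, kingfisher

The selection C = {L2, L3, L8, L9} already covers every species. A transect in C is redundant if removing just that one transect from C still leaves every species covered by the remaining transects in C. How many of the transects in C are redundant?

Drop L2: adder uncovered — not redundant.
Drop L3: newt, badger uncovered — not redundant.
Drop L8: the rest still cover every species — redundant.
Drop L9: moth, bat uncovered — not redundant.
1 redundant: L8.

1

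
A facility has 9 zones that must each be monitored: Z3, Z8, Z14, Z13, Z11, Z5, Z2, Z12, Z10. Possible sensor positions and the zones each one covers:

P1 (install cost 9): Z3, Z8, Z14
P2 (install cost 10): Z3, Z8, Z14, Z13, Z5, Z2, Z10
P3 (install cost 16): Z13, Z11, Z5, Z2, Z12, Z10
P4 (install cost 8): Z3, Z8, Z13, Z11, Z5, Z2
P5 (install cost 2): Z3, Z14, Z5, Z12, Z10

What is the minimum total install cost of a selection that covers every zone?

P4, P5 cover every zone at install cost 8 + 2 = 10.
Any cover uses at least 2 sensor positions; among all covering selections none totals below 10.

10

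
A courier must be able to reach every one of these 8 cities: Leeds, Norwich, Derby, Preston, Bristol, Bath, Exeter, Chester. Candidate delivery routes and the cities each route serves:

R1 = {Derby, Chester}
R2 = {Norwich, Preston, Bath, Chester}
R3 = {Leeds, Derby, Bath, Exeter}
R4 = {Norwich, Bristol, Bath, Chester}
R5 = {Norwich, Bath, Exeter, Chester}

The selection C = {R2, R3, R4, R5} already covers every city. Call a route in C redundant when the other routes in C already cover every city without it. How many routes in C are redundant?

Drop R2: Preston uncovered — not redundant.
Drop R3: Leeds, Derby uncovered — not redundant.
Drop R4: Bristol uncovered — not redundant.
Drop R5: the rest still cover every city — redundant.
1 redundant: R5.

1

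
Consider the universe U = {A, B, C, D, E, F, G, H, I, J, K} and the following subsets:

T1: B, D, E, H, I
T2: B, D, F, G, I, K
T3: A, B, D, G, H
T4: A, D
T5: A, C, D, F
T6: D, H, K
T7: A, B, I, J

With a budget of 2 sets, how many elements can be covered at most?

8

Choosing T1, T2 covers {B, D, E, F, G, H, I, K} — 8 elements.
No choice of 2 sets does better; here A, C, J are left uncovered.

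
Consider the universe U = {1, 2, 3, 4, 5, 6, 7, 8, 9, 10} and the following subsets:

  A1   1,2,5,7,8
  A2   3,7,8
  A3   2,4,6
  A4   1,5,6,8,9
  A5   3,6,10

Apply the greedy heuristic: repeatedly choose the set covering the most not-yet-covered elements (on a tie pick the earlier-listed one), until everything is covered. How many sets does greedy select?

Pick 1: A1 covers 5 new elements (1, 2, 5, 7, 8).
Pick 2: A5 covers 3 new elements (3, 6, 10).
Pick 3: A3 covers 1 new elements (4).
Pick 4: A4 covers 1 new elements (9).
Greedy uses 4 sets.

4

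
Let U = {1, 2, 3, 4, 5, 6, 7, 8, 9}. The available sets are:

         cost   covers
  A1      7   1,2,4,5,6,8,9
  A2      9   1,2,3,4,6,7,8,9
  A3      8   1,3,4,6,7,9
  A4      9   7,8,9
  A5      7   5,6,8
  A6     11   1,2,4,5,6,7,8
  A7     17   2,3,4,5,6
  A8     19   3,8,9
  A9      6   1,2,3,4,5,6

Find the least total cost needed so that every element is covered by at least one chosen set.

15

A1, A3 cover every element at cost 7 + 8 = 15.
Any cover uses at least 2 sets; among all covering selections none totals below 15.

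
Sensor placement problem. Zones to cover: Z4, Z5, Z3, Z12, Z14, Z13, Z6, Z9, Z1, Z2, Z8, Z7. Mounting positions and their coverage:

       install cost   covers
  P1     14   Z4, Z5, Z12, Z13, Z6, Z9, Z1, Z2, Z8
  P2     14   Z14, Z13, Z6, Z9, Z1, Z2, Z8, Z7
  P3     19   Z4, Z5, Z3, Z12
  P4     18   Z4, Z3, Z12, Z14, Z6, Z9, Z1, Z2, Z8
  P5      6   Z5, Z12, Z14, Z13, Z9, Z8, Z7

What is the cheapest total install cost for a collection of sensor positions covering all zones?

24

P4, P5 cover every zone at install cost 18 + 6 = 24.
Any cover uses at least 2 sensor positions; among all covering selections none totals below 24.
Greedy by coverage-per-install cost would pick P5, P1, P4 for 38 — worse than the optimum 24.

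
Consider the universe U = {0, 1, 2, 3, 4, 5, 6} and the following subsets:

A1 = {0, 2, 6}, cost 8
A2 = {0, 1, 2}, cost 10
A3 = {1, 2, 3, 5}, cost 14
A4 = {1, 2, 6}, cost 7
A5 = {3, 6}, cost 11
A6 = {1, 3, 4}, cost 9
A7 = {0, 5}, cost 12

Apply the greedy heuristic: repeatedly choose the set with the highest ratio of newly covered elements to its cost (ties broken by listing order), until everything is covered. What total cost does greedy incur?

28

Pick 1: A4 adds 3 new (1, 2, 6) at cost 7 (ratio 3/7).
Pick 2: A6 adds 2 new (3, 4) at cost 9 (ratio 2/9).
Pick 3: A7 adds 2 new (0, 5) at cost 12 (ratio 2/12).
Greedy total cost: 7 + 9 + 12 = 28.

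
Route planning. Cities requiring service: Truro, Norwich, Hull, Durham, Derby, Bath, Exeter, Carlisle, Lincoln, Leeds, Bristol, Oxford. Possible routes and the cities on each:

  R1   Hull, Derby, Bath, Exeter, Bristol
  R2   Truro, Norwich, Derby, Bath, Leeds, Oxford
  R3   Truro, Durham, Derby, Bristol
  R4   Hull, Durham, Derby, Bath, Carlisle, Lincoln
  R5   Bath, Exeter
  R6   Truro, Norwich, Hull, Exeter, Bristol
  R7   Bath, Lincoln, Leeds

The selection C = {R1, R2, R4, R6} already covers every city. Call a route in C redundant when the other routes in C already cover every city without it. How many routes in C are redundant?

Drop R1: the rest still cover every city — redundant.
Drop R2: Leeds, Oxford uncovered — not redundant.
Drop R4: Durham, Carlisle, Lincoln uncovered — not redundant.
Drop R6: the rest still cover every city — redundant.
2 redundant: R1, R6.

2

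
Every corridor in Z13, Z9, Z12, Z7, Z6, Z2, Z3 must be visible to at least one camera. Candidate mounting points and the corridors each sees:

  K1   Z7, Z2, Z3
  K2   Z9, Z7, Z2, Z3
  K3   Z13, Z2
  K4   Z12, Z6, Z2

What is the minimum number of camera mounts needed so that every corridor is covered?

3

K2, K3, K4 together cover {Z13, Z9, Z12, Z7, Z6, Z2, Z3} — every corridor.
No 2 of the 4 camera mounts cover everything (all 6 pairs fall short), so 3 is minimum.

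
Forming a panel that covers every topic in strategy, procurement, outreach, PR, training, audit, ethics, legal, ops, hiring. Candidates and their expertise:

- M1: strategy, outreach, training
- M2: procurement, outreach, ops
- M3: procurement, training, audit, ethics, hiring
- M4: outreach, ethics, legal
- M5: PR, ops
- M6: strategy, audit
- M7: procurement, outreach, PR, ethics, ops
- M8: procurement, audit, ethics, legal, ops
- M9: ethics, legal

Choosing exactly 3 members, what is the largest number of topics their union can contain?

Choosing M1, M3, M5 covers {strategy, procurement, outreach, PR, training, audit, ethics, ops, hiring} — 9 topics.
No choice of 3 members does better; here legal is left uncovered.

9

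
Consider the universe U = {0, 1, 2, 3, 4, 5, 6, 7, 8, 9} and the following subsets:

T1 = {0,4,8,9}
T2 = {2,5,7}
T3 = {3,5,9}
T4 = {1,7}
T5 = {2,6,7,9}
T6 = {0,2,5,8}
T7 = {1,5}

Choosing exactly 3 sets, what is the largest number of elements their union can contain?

Choosing T1, T3, T5 covers {0, 2, 3, 4, 5, 6, 7, 8, 9} — 9 elements.
No choice of 3 sets does better; here 1 is left uncovered.

9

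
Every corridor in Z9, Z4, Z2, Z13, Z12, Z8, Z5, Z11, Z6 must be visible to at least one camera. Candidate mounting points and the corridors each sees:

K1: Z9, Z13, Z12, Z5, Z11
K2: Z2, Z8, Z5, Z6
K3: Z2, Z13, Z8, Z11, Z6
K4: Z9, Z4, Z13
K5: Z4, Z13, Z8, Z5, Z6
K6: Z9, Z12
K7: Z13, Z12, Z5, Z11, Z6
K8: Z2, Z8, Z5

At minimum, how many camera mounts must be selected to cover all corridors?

3

K1, K2, K4 together cover {Z9, Z4, Z2, Z13, Z12, Z8, Z5, Z11, Z6} — every corridor.
No 2 of the 8 camera mounts cover everything (all 28 pairs fall short), so 3 is minimum.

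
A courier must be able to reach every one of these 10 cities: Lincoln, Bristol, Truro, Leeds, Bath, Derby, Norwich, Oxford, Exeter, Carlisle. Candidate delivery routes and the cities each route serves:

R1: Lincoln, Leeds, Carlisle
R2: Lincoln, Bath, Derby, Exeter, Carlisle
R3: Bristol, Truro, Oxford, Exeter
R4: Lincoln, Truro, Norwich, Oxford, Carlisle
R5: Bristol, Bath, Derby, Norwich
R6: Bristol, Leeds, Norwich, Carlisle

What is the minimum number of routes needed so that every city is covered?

R1, R3, R5 together cover {Lincoln, Bristol, Truro, Leeds, Bath, Derby, Norwich, Oxford, Exeter, Carlisle} — every city.
No 2 of the 6 routes cover everything (all 15 pairs fall short), so 3 is minimum.

3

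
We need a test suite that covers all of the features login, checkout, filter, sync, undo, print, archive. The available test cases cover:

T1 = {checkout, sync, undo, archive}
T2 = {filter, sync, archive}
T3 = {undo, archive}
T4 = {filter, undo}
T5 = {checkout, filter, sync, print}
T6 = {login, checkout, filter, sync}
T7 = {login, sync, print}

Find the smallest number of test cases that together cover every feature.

T1, T2, T7 together cover {login, checkout, filter, sync, undo, print, archive} — every feature.
No 2 of the 7 test cases cover everything (all 21 pairs fall short), so 3 is minimum.

3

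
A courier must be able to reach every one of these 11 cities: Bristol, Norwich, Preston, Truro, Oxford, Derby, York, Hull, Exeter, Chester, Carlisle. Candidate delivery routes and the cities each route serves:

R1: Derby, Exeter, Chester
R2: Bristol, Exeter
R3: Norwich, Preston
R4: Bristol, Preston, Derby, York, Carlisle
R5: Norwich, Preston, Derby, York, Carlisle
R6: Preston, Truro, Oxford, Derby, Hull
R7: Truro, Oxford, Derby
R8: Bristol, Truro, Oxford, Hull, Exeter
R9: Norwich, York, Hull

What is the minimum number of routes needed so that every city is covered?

R1, R5, R8 together cover {Bristol, Norwich, Preston, Truro, Oxford, Derby, York, Hull, Exeter, Chester, Carlisle} — every city.
No 2 of the 9 routes cover everything (all 36 pairs fall short), so 3 is minimum.
Greedy (largest uncovered first) would take R4, R8, R1, R3 — 4 routes — but 3 suffice.

3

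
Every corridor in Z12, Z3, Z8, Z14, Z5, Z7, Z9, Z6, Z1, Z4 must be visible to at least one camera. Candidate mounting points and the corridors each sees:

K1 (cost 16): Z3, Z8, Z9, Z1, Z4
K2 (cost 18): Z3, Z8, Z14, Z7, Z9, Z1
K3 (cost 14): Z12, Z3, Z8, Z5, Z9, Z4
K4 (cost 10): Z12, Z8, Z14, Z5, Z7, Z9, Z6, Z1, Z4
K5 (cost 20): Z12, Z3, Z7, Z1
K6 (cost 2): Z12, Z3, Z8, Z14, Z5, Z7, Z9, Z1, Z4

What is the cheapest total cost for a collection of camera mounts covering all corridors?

K4, K6 cover every corridor at cost 10 + 2 = 12.
Any cover uses at least 2 camera mounts; among all covering selections none totals below 12.

12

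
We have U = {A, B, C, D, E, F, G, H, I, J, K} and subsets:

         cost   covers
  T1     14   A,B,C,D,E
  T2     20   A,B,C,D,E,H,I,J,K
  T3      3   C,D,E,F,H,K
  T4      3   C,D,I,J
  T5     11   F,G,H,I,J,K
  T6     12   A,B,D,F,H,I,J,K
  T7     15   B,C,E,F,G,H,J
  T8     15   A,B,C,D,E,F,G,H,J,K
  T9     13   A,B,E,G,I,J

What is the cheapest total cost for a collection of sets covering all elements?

16

T3, T9 cover every element at cost 3 + 13 = 16.
Any cover uses at least 2 sets; among all covering selections none totals below 16.
Greedy by coverage-per-cost would pick T3, T4, T9 for 19 — worse than the optimum 16.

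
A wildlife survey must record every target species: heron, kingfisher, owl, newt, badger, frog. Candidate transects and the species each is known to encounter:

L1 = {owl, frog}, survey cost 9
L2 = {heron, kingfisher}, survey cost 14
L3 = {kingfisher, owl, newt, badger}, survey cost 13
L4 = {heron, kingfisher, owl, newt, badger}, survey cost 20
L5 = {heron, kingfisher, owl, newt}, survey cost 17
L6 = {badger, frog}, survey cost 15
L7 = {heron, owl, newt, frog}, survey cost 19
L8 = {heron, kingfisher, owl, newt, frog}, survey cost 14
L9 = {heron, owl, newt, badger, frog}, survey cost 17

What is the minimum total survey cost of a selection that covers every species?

27

L3, L8 cover every species at survey cost 13 + 14 = 27.
Any cover uses at least 2 transects; among all covering selections none totals below 27.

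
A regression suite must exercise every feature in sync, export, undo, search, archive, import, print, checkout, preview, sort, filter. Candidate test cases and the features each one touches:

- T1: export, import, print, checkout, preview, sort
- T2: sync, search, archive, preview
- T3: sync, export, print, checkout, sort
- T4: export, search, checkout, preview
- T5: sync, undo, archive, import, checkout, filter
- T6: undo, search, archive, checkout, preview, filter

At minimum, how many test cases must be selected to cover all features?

T1, T2, T5 together cover {sync, export, undo, search, archive, import, print, checkout, preview, sort, filter} — every feature.
No 2 of the 6 test cases cover everything (all 15 pairs fall short), so 3 is minimum.

3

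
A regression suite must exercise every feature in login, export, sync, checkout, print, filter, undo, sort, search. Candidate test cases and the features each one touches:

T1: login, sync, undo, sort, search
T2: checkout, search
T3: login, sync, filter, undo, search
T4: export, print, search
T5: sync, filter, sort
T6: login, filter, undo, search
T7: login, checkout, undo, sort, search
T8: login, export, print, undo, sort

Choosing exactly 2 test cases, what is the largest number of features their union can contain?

Choosing T3, T8 covers {login, export, sync, print, filter, undo, sort, search} — 8 features.
No choice of 2 test cases does better; here checkout is left uncovered.

8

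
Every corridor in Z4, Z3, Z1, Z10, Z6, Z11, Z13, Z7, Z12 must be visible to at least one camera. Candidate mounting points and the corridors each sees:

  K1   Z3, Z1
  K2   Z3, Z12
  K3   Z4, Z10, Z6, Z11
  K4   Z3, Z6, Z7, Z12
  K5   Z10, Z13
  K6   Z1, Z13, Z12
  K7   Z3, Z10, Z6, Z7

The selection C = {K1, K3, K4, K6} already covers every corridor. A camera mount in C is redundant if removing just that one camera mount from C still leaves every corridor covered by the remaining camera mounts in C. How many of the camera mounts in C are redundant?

Drop K1: the rest still cover every corridor — redundant.
Drop K3: Z4, Z10, Z11 uncovered — not redundant.
Drop K4: Z7 uncovered — not redundant.
Drop K6: Z13 uncovered — not redundant.
1 redundant: K1.

1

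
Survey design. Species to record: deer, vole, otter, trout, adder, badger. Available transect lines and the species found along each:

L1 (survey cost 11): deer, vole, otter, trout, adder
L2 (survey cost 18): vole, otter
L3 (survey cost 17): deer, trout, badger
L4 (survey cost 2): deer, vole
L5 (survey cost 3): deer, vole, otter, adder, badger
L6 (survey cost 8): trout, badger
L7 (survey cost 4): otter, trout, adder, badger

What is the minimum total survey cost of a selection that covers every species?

6

L4, L7 cover every species at survey cost 2 + 4 = 6.
Any cover uses at least 2 transects; among all covering selections none totals below 6.
Greedy by coverage-per-survey cost would pick L5, L7 for 7 — worse than the optimum 6.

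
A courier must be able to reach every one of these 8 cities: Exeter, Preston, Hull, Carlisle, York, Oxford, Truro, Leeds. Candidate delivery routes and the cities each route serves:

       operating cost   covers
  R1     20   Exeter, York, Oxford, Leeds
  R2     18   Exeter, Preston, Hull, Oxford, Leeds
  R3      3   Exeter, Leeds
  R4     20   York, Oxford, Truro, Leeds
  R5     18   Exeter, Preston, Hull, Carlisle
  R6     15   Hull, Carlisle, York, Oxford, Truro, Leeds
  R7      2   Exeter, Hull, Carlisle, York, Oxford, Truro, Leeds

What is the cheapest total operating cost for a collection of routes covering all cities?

R2, R7 cover every city at operating cost 18 + 2 = 20.
Any cover uses at least 2 routes; among all covering selections none totals below 20.

20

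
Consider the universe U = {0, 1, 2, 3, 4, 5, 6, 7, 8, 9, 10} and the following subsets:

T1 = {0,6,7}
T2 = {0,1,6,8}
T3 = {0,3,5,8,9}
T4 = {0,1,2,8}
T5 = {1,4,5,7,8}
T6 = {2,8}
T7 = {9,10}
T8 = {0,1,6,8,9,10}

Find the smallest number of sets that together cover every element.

T3, T4, T5, T8 together cover {0, 1, 2, 3, 4, 5, 6, 7, 8, 9, 10} — every element.
No 3 of the 8 sets cover everything (all 56 triples fall short), so 4 is minimum.

4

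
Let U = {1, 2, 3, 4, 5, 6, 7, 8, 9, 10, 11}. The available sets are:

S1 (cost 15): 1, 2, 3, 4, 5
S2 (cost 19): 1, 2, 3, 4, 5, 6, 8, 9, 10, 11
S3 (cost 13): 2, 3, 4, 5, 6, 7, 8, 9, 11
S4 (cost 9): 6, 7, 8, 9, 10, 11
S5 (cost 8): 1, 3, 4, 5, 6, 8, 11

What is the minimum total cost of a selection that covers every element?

24

S1, S4 cover every element at cost 15 + 9 = 24.
Any cover uses at least 2 sets; among all covering selections none totals below 24.
Greedy by coverage-per-cost would pick S5, S4, S3 for 30 — worse than the optimum 24.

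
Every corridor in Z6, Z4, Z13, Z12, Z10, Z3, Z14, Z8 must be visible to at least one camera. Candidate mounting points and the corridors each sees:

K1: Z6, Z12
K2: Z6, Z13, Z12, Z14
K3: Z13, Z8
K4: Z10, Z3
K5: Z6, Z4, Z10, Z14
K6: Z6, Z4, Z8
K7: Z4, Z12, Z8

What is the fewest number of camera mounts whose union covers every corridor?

3

K2, K4, K6 together cover {Z6, Z4, Z13, Z12, Z10, Z3, Z14, Z8} — every corridor.
No 2 of the 7 camera mounts cover everything (all 21 pairs fall short), so 3 is minimum.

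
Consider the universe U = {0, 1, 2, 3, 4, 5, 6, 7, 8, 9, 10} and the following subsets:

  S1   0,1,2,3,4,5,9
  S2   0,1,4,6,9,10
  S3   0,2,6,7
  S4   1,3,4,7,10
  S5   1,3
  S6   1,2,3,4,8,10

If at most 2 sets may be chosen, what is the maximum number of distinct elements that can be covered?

Choosing S1, S2 covers {0, 1, 2, 3, 4, 5, 6, 9, 10} — 9 elements.
No choice of 2 sets does better; here 7, 8 are left uncovered.

9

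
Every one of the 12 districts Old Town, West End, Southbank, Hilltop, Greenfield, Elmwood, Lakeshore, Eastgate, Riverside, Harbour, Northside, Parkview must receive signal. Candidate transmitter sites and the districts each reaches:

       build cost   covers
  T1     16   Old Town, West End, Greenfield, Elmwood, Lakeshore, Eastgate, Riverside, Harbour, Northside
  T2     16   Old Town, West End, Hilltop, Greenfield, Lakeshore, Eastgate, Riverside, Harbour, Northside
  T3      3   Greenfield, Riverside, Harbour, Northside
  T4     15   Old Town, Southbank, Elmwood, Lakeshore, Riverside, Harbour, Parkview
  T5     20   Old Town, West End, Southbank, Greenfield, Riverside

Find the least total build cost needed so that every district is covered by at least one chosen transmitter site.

T2, T4 cover every district at build cost 16 + 15 = 31.
Any cover uses at least 2 transmitter sites; among all covering selections none totals below 31.
Greedy by coverage-per-build cost would pick T3, T4, T2 for 34 — worse than the optimum 31.

31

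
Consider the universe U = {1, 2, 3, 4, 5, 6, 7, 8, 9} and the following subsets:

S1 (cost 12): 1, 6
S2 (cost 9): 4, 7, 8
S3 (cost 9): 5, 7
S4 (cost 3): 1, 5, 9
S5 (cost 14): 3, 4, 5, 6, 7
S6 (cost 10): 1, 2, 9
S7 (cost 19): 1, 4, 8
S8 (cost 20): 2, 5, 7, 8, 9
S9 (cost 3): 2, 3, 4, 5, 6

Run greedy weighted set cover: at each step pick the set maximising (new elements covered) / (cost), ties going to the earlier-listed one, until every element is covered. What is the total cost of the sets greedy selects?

Pick 1: S9 adds 5 new (2, 3, 4, 5, 6) at cost 3 (ratio 5/3).
Pick 2: S4 adds 2 new (1, 9) at cost 3 (ratio 2/3).
Pick 3: S2 adds 2 new (7, 8) at cost 9 (ratio 2/9).
Greedy total cost: 3 + 3 + 9 = 15.

15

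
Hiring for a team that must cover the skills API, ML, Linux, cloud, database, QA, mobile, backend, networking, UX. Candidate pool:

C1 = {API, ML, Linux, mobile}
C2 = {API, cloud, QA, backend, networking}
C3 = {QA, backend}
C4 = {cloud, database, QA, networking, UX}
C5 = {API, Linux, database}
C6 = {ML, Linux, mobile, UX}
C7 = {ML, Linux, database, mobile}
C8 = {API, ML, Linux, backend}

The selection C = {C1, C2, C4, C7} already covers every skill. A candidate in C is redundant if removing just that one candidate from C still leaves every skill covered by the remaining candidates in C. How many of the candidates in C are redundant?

Drop C1: the rest still cover every skill — redundant.
Drop C2: backend uncovered — not redundant.
Drop C4: UX uncovered — not redundant.
Drop C7: the rest still cover every skill — redundant.
2 redundant: C1, C7.

2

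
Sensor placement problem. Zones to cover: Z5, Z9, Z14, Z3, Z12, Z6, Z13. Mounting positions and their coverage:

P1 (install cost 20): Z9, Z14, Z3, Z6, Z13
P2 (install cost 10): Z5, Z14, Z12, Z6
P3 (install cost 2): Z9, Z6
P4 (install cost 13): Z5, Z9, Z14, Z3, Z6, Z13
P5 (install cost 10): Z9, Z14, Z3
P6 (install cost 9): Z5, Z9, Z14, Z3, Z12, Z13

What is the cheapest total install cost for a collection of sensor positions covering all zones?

11

P3, P6 cover every zone at install cost 2 + 9 = 11.
Any cover uses at least 2 sensor positions; among all covering selections none totals below 11.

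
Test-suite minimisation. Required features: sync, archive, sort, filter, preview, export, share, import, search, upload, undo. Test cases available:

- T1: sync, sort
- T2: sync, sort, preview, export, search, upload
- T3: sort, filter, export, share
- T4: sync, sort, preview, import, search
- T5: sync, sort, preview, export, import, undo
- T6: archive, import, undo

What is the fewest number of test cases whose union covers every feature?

T2, T3, T6 together cover {sync, archive, sort, filter, preview, export, share, import, search, upload, undo} — every feature.
No 2 of the 6 test cases cover everything (all 15 pairs fall short), so 3 is minimum.

3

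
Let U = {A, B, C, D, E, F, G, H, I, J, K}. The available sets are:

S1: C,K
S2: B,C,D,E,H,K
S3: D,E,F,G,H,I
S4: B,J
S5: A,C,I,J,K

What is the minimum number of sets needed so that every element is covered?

S2, S3, S5 together cover {A, B, C, D, E, F, G, H, I, J, K} — every element.
No 2 of the 5 sets cover everything (all 10 pairs fall short), so 3 is minimum.

3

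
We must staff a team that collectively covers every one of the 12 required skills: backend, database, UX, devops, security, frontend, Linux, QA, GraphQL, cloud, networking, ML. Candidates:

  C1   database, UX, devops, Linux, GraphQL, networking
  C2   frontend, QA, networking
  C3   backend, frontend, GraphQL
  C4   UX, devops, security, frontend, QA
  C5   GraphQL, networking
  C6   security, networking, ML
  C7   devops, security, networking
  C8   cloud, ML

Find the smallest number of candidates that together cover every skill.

4

C1, C3, C4, C8 together cover {backend, database, UX, devops, security, frontend, Linux, QA, GraphQL, cloud, networking, ML} — every skill.
No 3 of the 8 candidates cover everything (all 56 triples fall short), so 4 is minimum.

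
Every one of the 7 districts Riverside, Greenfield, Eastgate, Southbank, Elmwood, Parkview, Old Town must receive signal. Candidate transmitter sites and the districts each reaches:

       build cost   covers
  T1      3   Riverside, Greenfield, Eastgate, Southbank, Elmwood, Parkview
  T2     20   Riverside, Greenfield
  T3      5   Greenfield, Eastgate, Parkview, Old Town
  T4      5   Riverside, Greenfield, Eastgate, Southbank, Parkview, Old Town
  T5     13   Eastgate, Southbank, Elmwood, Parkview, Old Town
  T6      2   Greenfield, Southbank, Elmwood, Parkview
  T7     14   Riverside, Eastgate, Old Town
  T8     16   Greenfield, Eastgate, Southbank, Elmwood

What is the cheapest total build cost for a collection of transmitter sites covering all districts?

T4, T6 cover every district at build cost 5 + 2 = 7.
Any cover uses at least 2 transmitter sites; among all covering selections none totals below 7.
Greedy by coverage-per-build cost would pick T1, T3 for 8 — worse than the optimum 7.

7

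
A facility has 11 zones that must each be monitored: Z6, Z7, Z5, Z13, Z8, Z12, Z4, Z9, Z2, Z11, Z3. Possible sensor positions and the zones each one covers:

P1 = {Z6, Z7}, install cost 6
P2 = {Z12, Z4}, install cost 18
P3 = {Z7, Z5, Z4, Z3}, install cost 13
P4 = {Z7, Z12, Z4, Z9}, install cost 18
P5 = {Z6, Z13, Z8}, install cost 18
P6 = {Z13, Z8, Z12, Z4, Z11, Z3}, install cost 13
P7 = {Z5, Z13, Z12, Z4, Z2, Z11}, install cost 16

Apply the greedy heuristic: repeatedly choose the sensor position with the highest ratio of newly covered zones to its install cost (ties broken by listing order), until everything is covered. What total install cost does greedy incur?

Pick 1: P6 adds 6 new (Z13, Z8, Z12, Z4, Z11, Z3) at install cost 13 (ratio 6/13).
Pick 2: P1 adds 2 new (Z6, Z7) at install cost 6 (ratio 2/6).
Pick 3: P7 adds 2 new (Z5, Z2) at install cost 16 (ratio 2/16).
Pick 4: P4 adds 1 new (Z9) at install cost 18 (ratio 1/18).
Greedy total install cost: 13 + 6 + 16 + 18 = 53.

53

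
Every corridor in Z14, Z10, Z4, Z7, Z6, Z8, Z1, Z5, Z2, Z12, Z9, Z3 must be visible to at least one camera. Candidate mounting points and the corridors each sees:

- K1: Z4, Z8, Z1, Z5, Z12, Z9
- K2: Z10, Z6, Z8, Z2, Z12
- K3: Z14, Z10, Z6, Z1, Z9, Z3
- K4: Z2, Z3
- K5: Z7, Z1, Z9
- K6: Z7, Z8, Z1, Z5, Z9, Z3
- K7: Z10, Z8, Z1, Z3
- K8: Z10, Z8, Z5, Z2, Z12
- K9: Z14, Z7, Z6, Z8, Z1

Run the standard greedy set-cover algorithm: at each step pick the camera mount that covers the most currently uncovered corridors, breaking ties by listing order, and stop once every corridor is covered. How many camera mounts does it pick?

Pick 1: K1 covers 6 new corridors (Z4, Z8, Z1, Z5, Z12, Z9).
Pick 2: K3 covers 4 new corridors (Z14, Z10, Z6, Z3).
Pick 3: K2 covers 1 new corridors (Z2).
Pick 4: K5 covers 1 new corridors (Z7).
Greedy uses 4 camera mounts.

4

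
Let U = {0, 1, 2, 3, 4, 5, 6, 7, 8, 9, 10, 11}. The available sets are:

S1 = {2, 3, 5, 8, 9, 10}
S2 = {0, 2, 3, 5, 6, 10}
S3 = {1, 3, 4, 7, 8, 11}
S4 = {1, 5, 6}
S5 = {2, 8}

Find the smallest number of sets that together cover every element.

3

S1, S2, S3 together cover {0, 1, 2, 3, 4, 5, 6, 7, 8, 9, 10, 11} — every element.
No 2 of the 5 sets cover everything (all 10 pairs fall short), so 3 is minimum.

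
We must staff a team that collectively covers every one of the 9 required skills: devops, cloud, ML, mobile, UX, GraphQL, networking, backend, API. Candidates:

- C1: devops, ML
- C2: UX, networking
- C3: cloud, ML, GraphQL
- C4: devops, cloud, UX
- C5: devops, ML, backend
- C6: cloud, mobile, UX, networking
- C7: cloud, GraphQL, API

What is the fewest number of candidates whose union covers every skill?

C5, C6, C7 together cover {devops, cloud, ML, mobile, UX, GraphQL, networking, backend, API} — every skill.
No 2 of the 7 candidates cover everything (all 21 pairs fall short), so 3 is minimum.

3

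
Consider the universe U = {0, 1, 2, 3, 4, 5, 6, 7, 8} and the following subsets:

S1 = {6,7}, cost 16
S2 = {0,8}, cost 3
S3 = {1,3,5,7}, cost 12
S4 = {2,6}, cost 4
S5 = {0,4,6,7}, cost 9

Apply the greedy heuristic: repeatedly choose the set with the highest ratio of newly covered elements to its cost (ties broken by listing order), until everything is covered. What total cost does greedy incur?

28

Pick 1: S2 adds 2 new (0, 8) at cost 3 (ratio 2/3).
Pick 2: S4 adds 2 new (2, 6) at cost 4 (ratio 2/4).
Pick 3: S3 adds 4 new (1, 3, 5, 7) at cost 12 (ratio 4/12).
Pick 4: S5 adds 1 new (4) at cost 9 (ratio 1/9).
Greedy total cost: 3 + 4 + 12 + 9 = 28.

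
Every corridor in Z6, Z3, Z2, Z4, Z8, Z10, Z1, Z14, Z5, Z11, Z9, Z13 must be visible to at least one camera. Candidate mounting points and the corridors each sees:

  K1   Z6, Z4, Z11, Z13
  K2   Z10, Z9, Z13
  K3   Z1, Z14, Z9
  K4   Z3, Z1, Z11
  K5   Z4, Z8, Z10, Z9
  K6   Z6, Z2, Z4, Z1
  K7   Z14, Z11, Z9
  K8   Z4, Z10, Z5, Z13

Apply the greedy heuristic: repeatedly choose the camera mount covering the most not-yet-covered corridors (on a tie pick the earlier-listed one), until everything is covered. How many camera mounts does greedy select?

Pick 1: K1 covers 4 new corridors (Z6, Z4, Z11, Z13).
Pick 2: K3 covers 3 new corridors (Z1, Z14, Z9).
Pick 3: K5 covers 2 new corridors (Z8, Z10).
Pick 4: K4 covers 1 new corridors (Z3).
Pick 5: K6 covers 1 new corridors (Z2).
Pick 6: K8 covers 1 new corridors (Z5).
Greedy uses 6 camera mounts. (The true minimum is 5.)

6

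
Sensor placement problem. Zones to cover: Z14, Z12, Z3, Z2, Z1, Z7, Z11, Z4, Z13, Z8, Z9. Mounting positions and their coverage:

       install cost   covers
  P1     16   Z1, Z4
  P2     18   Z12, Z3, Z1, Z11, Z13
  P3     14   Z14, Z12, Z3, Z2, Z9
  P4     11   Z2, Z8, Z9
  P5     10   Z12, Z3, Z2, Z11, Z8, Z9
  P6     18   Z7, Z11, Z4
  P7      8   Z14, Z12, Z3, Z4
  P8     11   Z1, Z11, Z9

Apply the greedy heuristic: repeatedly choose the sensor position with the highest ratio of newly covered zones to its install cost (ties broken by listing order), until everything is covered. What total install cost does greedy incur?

54

Pick 1: P5 adds 6 new (Z12, Z3, Z2, Z11, Z8, Z9) at install cost 10 (ratio 6/10).
Pick 2: P7 adds 2 new (Z14, Z4) at install cost 8 (ratio 2/8).
Pick 3: P2 adds 2 new (Z1, Z13) at install cost 18 (ratio 2/18).
Pick 4: P6 adds 1 new (Z7) at install cost 18 (ratio 1/18).
Greedy total install cost: 10 + 8 + 18 + 18 = 54.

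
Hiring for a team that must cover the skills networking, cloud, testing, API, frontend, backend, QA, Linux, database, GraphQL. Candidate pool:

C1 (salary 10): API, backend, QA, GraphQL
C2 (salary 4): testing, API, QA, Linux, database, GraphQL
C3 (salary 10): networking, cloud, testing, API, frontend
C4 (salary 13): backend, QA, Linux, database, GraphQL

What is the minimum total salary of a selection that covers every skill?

23

C3, C4 cover every skill at salary 10 + 13 = 23.
Any cover uses at least 2 candidates; among all covering selections none totals below 23.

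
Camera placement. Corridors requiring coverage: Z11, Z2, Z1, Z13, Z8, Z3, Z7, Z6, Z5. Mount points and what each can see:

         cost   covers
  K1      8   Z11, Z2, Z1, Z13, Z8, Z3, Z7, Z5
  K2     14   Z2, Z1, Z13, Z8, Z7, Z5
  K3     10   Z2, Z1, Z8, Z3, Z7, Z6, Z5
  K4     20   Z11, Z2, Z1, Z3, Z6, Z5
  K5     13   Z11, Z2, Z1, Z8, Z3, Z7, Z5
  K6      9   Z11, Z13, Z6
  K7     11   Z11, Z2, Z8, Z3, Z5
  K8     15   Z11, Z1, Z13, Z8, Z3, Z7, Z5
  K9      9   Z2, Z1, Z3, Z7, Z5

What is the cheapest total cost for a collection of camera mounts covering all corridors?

K1, K6 cover every corridor at cost 8 + 9 = 17.
Any cover uses at least 2 camera mounts; among all covering selections none totals below 17.

17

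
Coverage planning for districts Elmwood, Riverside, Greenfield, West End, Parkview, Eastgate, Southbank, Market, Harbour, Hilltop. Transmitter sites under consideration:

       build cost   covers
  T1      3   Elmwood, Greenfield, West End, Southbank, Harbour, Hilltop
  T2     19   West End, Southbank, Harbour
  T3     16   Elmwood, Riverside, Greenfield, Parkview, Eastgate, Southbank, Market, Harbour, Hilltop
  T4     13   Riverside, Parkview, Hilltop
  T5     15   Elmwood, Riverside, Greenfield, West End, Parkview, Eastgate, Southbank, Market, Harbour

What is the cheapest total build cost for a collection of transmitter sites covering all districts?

18

T1, T5 cover every district at build cost 3 + 15 = 18.
Any cover uses at least 2 transmitter sites; among all covering selections none totals below 18.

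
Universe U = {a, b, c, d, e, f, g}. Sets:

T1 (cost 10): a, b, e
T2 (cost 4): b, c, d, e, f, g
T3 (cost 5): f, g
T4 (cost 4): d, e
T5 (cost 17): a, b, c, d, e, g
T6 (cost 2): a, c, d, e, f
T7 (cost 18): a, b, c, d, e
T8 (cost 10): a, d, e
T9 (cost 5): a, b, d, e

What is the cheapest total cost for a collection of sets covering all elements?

T2, T6 cover every element at cost 4 + 2 = 6.
Any cover uses at least 2 sets; among all covering selections none totals below 6.

6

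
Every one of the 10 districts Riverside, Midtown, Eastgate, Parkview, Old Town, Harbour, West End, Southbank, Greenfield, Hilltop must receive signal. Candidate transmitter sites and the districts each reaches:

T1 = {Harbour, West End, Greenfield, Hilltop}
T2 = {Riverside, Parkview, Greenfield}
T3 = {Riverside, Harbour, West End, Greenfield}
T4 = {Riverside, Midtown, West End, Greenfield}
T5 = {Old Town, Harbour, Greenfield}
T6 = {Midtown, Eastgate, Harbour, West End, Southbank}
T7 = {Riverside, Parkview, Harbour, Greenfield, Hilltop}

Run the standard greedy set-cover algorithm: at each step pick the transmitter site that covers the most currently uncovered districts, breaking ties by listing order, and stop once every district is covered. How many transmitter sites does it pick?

3

Pick 1: T6 covers 5 new districts (Midtown, Eastgate, Harbour, West End, Southbank).
Pick 2: T7 covers 4 new districts (Riverside, Parkview, Greenfield, Hilltop).
Pick 3: T5 covers 1 new districts (Old Town).
Greedy uses 3 transmitter sites.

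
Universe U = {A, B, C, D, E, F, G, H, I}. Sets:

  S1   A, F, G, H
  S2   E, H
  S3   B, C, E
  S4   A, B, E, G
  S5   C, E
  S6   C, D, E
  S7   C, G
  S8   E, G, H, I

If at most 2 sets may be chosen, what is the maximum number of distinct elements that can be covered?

Choosing S1, S3 covers {A, B, C, E, F, G, H} — 7 elements.
No choice of 2 sets does better; here D, I are left uncovered.

7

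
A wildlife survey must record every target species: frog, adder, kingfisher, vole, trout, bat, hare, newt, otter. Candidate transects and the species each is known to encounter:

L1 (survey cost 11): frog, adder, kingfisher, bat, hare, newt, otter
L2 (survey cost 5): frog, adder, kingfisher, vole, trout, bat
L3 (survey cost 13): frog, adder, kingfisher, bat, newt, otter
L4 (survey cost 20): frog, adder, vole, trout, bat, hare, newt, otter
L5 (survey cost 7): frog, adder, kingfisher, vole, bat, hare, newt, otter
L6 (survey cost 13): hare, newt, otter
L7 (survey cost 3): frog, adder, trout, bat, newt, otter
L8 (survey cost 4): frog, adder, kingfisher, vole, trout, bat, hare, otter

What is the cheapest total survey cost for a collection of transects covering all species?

L7, L8 cover every species at survey cost 3 + 4 = 7.
Any cover uses at least 2 transects; among all covering selections none totals below 7.

7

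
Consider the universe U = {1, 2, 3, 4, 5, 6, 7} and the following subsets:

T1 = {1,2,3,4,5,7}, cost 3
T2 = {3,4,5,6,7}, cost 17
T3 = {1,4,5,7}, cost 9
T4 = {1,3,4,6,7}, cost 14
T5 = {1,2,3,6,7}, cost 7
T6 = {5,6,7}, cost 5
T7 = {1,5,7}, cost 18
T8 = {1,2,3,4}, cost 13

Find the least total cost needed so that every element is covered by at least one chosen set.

8

T1, T6 cover every element at cost 3 + 5 = 8.
Any cover uses at least 2 sets; among all covering selections none totals below 8.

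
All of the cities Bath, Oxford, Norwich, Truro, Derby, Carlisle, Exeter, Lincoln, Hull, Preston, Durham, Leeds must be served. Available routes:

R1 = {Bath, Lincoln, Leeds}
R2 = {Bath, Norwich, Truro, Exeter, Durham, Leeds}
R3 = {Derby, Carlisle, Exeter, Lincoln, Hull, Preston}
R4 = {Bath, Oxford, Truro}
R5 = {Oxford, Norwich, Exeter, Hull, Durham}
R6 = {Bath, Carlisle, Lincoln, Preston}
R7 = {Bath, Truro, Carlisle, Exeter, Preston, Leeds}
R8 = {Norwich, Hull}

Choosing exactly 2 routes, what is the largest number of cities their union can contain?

Choosing R2, R3 covers {Bath, Norwich, Truro, Derby, Carlisle, Exeter, Lincoln, Hull, Preston, Durham, Leeds} — 11 cities.
No choice of 2 routes does better; here Oxford is left uncovered.

11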